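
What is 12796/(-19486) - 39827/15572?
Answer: -487664117/151717996 ≈ -3.2143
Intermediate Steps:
12796/(-19486) - 39827/15572 = 12796*(-1/19486) - 39827*1/15572 = -6398/9743 - 39827/15572 = -487664117/151717996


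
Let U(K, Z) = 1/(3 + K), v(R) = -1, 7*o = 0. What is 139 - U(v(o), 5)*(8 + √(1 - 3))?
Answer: 135 - I*√2/2 ≈ 135.0 - 0.70711*I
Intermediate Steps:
o = 0 (o = (⅐)*0 = 0)
139 - U(v(o), 5)*(8 + √(1 - 3)) = 139 - (8 + √(1 - 3))/(3 - 1) = 139 - (8 + √(-2))/2 = 139 - (8 + I*√2)/2 = 139 - (4 + I*√2/2) = 139 + (-4 - I*√2/2) = 135 - I*√2/2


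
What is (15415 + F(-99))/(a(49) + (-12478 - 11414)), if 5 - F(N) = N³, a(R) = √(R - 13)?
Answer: -328573/7962 ≈ -41.268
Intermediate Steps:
a(R) = √(-13 + R)
F(N) = 5 - N³
(15415 + F(-99))/(a(49) + (-12478 - 11414)) = (15415 + (5 - 1*(-99)³))/(√(-13 + 49) + (-12478 - 11414)) = (15415 + (5 - 1*(-970299)))/(√36 - 23892) = (15415 + (5 + 970299))/(6 - 23892) = (15415 + 970304)/(-23886) = 985719*(-1/23886) = -328573/7962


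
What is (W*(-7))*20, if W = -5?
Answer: 700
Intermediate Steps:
(W*(-7))*20 = -5*(-7)*20 = 35*20 = 700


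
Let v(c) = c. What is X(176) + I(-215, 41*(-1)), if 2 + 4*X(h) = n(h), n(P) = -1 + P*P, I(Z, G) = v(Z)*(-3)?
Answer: 33553/4 ≈ 8388.3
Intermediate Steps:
I(Z, G) = -3*Z (I(Z, G) = Z*(-3) = -3*Z)
n(P) = -1 + P**2
X(h) = -3/4 + h**2/4 (X(h) = -1/2 + (-1 + h**2)/4 = -1/2 + (-1/4 + h**2/4) = -3/4 + h**2/4)
X(176) + I(-215, 41*(-1)) = (-3/4 + (1/4)*176**2) - 3*(-215) = (-3/4 + (1/4)*30976) + 645 = (-3/4 + 7744) + 645 = 30973/4 + 645 = 33553/4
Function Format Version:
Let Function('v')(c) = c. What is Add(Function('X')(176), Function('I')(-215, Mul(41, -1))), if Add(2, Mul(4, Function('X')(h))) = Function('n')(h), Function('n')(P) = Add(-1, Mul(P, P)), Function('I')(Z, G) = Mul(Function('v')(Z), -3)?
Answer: Rational(33553, 4) ≈ 8388.3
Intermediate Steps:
Function('I')(Z, G) = Mul(-3, Z) (Function('I')(Z, G) = Mul(Z, -3) = Mul(-3, Z))
Function('n')(P) = Add(-1, Pow(P, 2))
Function('X')(h) = Add(Rational(-3, 4), Mul(Rational(1, 4), Pow(h, 2))) (Function('X')(h) = Add(Rational(-1, 2), Mul(Rational(1, 4), Add(-1, Pow(h, 2)))) = Add(Rational(-1, 2), Add(Rational(-1, 4), Mul(Rational(1, 4), Pow(h, 2)))) = Add(Rational(-3, 4), Mul(Rational(1, 4), Pow(h, 2))))
Add(Function('X')(176), Function('I')(-215, Mul(41, -1))) = Add(Add(Rational(-3, 4), Mul(Rational(1, 4), Pow(176, 2))), Mul(-3, -215)) = Add(Add(Rational(-3, 4), Mul(Rational(1, 4), 30976)), 645) = Add(Add(Rational(-3, 4), 7744), 645) = Add(Rational(30973, 4), 645) = Rational(33553, 4)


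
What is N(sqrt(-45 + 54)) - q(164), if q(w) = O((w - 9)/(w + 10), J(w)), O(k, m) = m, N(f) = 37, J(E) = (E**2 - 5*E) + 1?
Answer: -26040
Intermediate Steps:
J(E) = 1 + E**2 - 5*E
q(w) = 1 + w**2 - 5*w
N(sqrt(-45 + 54)) - q(164) = 37 - (1 + 164**2 - 5*164) = 37 - (1 + 26896 - 820) = 37 - 1*26077 = 37 - 26077 = -26040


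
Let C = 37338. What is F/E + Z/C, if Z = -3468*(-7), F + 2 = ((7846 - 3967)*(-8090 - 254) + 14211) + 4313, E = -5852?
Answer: 186757303/33782 ≈ 5528.3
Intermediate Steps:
F = -32347854 (F = -2 + (((7846 - 3967)*(-8090 - 254) + 14211) + 4313) = -2 + ((3879*(-8344) + 14211) + 4313) = -2 + ((-32366376 + 14211) + 4313) = -2 + (-32352165 + 4313) = -2 - 32347852 = -32347854)
Z = 24276
F/E + Z/C = -32347854/(-5852) + 24276/37338 = -32347854*(-1/5852) + 24276*(1/37338) = 210051/38 + 578/889 = 186757303/33782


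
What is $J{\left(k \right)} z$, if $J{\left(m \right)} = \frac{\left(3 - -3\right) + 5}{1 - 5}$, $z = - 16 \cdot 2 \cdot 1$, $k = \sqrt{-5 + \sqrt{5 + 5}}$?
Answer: $88$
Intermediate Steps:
$k = \sqrt{-5 + \sqrt{10}} \approx 1.3556 i$
$z = -32$ ($z = \left(-16\right) 2 = -32$)
$J{\left(m \right)} = - \frac{11}{4}$ ($J{\left(m \right)} = \frac{\left(3 + 3\right) + 5}{-4} = \left(6 + 5\right) \left(- \frac{1}{4}\right) = 11 \left(- \frac{1}{4}\right) = - \frac{11}{4}$)
$J{\left(k \right)} z = \left(- \frac{11}{4}\right) \left(-32\right) = 88$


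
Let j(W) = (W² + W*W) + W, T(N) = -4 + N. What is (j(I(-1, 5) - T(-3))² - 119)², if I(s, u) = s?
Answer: 35581225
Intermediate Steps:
j(W) = W + 2*W² (j(W) = (W² + W²) + W = 2*W² + W = W + 2*W²)
(j(I(-1, 5) - T(-3))² - 119)² = (((-1 - (-4 - 3))*(1 + 2*(-1 - (-4 - 3))))² - 119)² = (((-1 - 1*(-7))*(1 + 2*(-1 - 1*(-7))))² - 119)² = (((-1 + 7)*(1 + 2*(-1 + 7)))² - 119)² = ((6*(1 + 2*6))² - 119)² = ((6*(1 + 12))² - 119)² = ((6*13)² - 119)² = (78² - 119)² = (6084 - 119)² = 5965² = 35581225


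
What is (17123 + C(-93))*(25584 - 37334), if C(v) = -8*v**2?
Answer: 611810750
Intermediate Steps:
(17123 + C(-93))*(25584 - 37334) = (17123 - 8*(-93)**2)*(25584 - 37334) = (17123 - 8*8649)*(-11750) = (17123 - 69192)*(-11750) = -52069*(-11750) = 611810750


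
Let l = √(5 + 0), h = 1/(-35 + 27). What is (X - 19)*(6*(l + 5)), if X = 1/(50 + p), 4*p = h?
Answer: -303490/533 - 60698*√5/533 ≈ -824.04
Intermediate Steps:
h = -⅛ (h = 1/(-8) = -⅛ ≈ -0.12500)
p = -1/32 (p = (¼)*(-⅛) = -1/32 ≈ -0.031250)
l = √5 ≈ 2.2361
X = 32/1599 (X = 1/(50 - 1/32) = 1/(1599/32) = 32/1599 ≈ 0.020012)
(X - 19)*(6*(l + 5)) = (32/1599 - 19)*(6*(√5 + 5)) = -60698*(5 + √5)/533 = -30349*(30 + 6*√5)/1599 = -303490/533 - 60698*√5/533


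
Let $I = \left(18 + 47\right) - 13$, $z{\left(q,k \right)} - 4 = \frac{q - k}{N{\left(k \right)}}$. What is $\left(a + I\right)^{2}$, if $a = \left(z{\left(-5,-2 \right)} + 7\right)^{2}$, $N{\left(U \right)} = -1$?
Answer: $61504$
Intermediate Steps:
$z{\left(q,k \right)} = 4 + k - q$ ($z{\left(q,k \right)} = 4 + \frac{q - k}{-1} = 4 + \left(q - k\right) \left(-1\right) = 4 + \left(k - q\right) = 4 + k - q$)
$I = 52$ ($I = 65 - 13 = 52$)
$a = 196$ ($a = \left(\left(4 - 2 - -5\right) + 7\right)^{2} = \left(\left(4 - 2 + 5\right) + 7\right)^{2} = \left(7 + 7\right)^{2} = 14^{2} = 196$)
$\left(a + I\right)^{2} = \left(196 + 52\right)^{2} = 248^{2} = 61504$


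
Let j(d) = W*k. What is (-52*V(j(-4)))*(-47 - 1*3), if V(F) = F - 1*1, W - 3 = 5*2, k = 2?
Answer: 65000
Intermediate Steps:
W = 13 (W = 3 + 5*2 = 3 + 10 = 13)
j(d) = 26 (j(d) = 13*2 = 26)
V(F) = -1 + F (V(F) = F - 1 = -1 + F)
(-52*V(j(-4)))*(-47 - 1*3) = (-52*(-1 + 26))*(-47 - 1*3) = (-52*25)*(-47 - 3) = -1300*(-50) = 65000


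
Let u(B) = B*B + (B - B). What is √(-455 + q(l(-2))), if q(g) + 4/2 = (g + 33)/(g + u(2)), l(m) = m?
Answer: I*√1766/2 ≈ 21.012*I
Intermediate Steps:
u(B) = B² (u(B) = B² + 0 = B²)
q(g) = -2 + (33 + g)/(4 + g) (q(g) = -2 + (g + 33)/(g + 2²) = -2 + (33 + g)/(g + 4) = -2 + (33 + g)/(4 + g))
√(-455 + q(l(-2))) = √(-455 + (25 - 1*(-2))/(4 - 2)) = √(-455 + (25 + 2)/2) = √(-455 + (½)*27) = √(-455 + 27/2) = √(-883/2) = I*√1766/2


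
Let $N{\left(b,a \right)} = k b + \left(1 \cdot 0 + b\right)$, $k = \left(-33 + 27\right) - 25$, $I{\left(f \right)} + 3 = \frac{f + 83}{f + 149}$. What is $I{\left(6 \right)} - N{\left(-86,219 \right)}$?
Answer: $- \frac{400276}{155} \approx -2582.4$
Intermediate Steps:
$I{\left(f \right)} = -3 + \frac{83 + f}{149 + f}$ ($I{\left(f \right)} = -3 + \frac{f + 83}{f + 149} = -3 + \frac{83 + f}{149 + f}$)
$k = -31$ ($k = -6 - 25 = -31$)
$N{\left(b,a \right)} = - 30 b$ ($N{\left(b,a \right)} = - 31 b + \left(1 \cdot 0 + b\right) = - 31 b + \left(0 + b\right) = - 31 b + b = - 30 b$)
$I{\left(6 \right)} - N{\left(-86,219 \right)} = \frac{2 \left(-182 - 6\right)}{149 + 6} - \left(-30\right) \left(-86\right) = \frac{2 \left(-182 - 6\right)}{155} - 2580 = 2 \cdot \frac{1}{155} \left(-188\right) - 2580 = - \frac{376}{155} - 2580 = - \frac{400276}{155}$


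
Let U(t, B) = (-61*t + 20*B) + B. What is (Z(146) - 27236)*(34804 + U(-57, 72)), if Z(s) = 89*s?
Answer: -566731906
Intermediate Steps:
U(t, B) = -61*t + 21*B
(Z(146) - 27236)*(34804 + U(-57, 72)) = (89*146 - 27236)*(34804 + (-61*(-57) + 21*72)) = (12994 - 27236)*(34804 + (3477 + 1512)) = -14242*(34804 + 4989) = -14242*39793 = -566731906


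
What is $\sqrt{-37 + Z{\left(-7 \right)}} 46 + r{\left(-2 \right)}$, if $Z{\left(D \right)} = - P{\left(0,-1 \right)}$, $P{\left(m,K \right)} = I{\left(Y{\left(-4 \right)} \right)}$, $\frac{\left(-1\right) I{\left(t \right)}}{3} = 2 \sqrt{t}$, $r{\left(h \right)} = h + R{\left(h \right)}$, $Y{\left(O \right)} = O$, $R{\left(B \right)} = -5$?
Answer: $-7 + 46 \sqrt{-37 + 12 i} \approx 37.803 + 283.37 i$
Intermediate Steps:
$r{\left(h \right)} = -5 + h$ ($r{\left(h \right)} = h - 5 = -5 + h$)
$I{\left(t \right)} = - 6 \sqrt{t}$ ($I{\left(t \right)} = - 3 \cdot 2 \sqrt{t} = - 6 \sqrt{t}$)
$P{\left(m,K \right)} = - 12 i$ ($P{\left(m,K \right)} = - 6 \sqrt{-4} = - 6 \cdot 2 i = - 12 i$)
$Z{\left(D \right)} = 12 i$ ($Z{\left(D \right)} = - \left(-12\right) i = 12 i$)
$\sqrt{-37 + Z{\left(-7 \right)}} 46 + r{\left(-2 \right)} = \sqrt{-37 + 12 i} 46 - 7 = 46 \sqrt{-37 + 12 i} - 7 = -7 + 46 \sqrt{-37 + 12 i}$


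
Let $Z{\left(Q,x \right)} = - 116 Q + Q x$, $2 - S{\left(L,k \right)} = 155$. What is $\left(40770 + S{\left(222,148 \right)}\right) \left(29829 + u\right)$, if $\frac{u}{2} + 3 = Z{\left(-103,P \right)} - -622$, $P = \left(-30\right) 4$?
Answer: $3236484411$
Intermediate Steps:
$P = -120$
$S{\left(L,k \right)} = -153$ ($S{\left(L,k \right)} = 2 - 155 = -153$)
$u = 49854$ ($u = -6 + 2 \left(- 103 \left(-116 - 120\right) - -622\right) = -6 + 2 \left(\left(-103\right) \left(-236\right) + 622\right) = -6 + 2 \left(24308 + 622\right) = -6 + 2 \cdot 24930 = -6 + 49860 = 49854$)
$\left(40770 + S{\left(222,148 \right)}\right) \left(29829 + u\right) = \left(40770 - 153\right) \left(29829 + 49854\right) = 40617 \cdot 79683 = 3236484411$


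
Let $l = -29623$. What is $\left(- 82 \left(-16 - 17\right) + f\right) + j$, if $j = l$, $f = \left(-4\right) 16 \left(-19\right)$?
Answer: $-25701$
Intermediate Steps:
$f = 1216$ ($f = \left(-64\right) \left(-19\right) = 1216$)
$j = -29623$
$\left(- 82 \left(-16 - 17\right) + f\right) + j = \left(- 82 \left(-16 - 17\right) + 1216\right) - 29623 = \left(\left(-82\right) \left(-33\right) + 1216\right) - 29623 = \left(2706 + 1216\right) - 29623 = 3922 - 29623 = -25701$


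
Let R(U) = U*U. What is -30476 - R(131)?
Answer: -47637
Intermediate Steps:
R(U) = U²
-30476 - R(131) = -30476 - 1*131² = -30476 - 1*17161 = -30476 - 17161 = -47637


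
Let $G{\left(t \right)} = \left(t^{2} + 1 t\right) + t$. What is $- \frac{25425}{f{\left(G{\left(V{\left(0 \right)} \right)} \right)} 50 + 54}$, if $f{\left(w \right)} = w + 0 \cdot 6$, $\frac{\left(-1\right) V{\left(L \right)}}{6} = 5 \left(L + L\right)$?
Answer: $- \frac{2825}{6} \approx -470.83$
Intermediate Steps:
$V{\left(L \right)} = - 60 L$ ($V{\left(L \right)} = - 6 \cdot 5 \left(L + L\right) = - 6 \cdot 5 \cdot 2 L = - 6 \cdot 10 L = - 60 L$)
$G{\left(t \right)} = t^{2} + 2 t$ ($G{\left(t \right)} = \left(t^{2} + t\right) + t = \left(t + t^{2}\right) + t = t^{2} + 2 t$)
$f{\left(w \right)} = w$ ($f{\left(w \right)} = w + 0 = w$)
$- \frac{25425}{f{\left(G{\left(V{\left(0 \right)} \right)} \right)} 50 + 54} = - \frac{25425}{\left(-60\right) 0 \left(2 - 0\right) 50 + 54} = - \frac{25425}{0 \left(2 + 0\right) 50 + 54} = - \frac{25425}{0 \cdot 2 \cdot 50 + 54} = - \frac{25425}{0 \cdot 50 + 54} = - \frac{25425}{0 + 54} = - \frac{25425}{54} = \left(-25425\right) \frac{1}{54} = - \frac{2825}{6}$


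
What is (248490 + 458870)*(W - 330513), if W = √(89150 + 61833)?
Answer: -233791675680 + 707360*√150983 ≈ -2.3352e+11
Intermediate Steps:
W = √150983 ≈ 388.57
(248490 + 458870)*(W - 330513) = (248490 + 458870)*(√150983 - 330513) = 707360*(-330513 + √150983) = -233791675680 + 707360*√150983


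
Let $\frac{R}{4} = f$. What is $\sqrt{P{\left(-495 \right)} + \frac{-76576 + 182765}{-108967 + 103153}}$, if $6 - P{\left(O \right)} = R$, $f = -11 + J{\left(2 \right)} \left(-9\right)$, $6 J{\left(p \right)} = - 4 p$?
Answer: $\frac{i \sqrt{61086406}}{1938} \approx 4.0329 i$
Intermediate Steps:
$J{\left(p \right)} = - \frac{2 p}{3}$ ($J{\left(p \right)} = \frac{\left(-4\right) p}{6} = - \frac{2 p}{3}$)
$f = 1$ ($f = -11 + \left(- \frac{2}{3}\right) 2 \left(-9\right) = -11 - -12 = -11 + 12 = 1$)
$R = 4$ ($R = 4 \cdot 1 = 4$)
$P{\left(O \right)} = 2$ ($P{\left(O \right)} = 6 - 4 = 2$)
$\sqrt{P{\left(-495 \right)} + \frac{-76576 + 182765}{-108967 + 103153}} = \sqrt{2 + \frac{-76576 + 182765}{-108967 + 103153}} = \sqrt{2 + \frac{106189}{-5814}} = \sqrt{2 + 106189 \left(- \frac{1}{5814}\right)} = \sqrt{2 - \frac{106189}{5814}} = \sqrt{- \frac{94561}{5814}} = \frac{i \sqrt{61086406}}{1938}$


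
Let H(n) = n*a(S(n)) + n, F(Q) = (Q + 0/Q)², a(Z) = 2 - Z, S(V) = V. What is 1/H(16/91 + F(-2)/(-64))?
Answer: 2119936/693495 ≈ 3.0569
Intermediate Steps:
F(Q) = Q² (F(Q) = (Q + 0)² = Q²)
H(n) = n + n*(2 - n) (H(n) = n*(2 - n) + n = n + n*(2 - n))
1/H(16/91 + F(-2)/(-64)) = 1/((16/91 + (-2)²/(-64))*(3 - (16/91 + (-2)²/(-64)))) = 1/((16*(1/91) + 4*(-1/64))*(3 - (16*(1/91) + 4*(-1/64)))) = 1/((16/91 - 1/16)*(3 - (16/91 - 1/16))) = 1/(165*(3 - 1*165/1456)/1456) = 1/(165*(3 - 165/1456)/1456) = 1/((165/1456)*(4203/1456)) = 1/(693495/2119936) = 2119936/693495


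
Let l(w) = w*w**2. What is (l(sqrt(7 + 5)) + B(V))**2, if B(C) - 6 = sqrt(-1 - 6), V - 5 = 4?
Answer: (6 + 24*sqrt(3) + I*sqrt(7))**2 ≈ 2255.8 + 251.71*I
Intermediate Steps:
V = 9 (V = 5 + 4 = 9)
B(C) = 6 + I*sqrt(7) (B(C) = 6 + sqrt(-1 - 6) = 6 + sqrt(-7) = 6 + I*sqrt(7))
l(w) = w**3
(l(sqrt(7 + 5)) + B(V))**2 = ((sqrt(7 + 5))**3 + (6 + I*sqrt(7)))**2 = ((sqrt(12))**3 + (6 + I*sqrt(7)))**2 = ((2*sqrt(3))**3 + (6 + I*sqrt(7)))**2 = (24*sqrt(3) + (6 + I*sqrt(7)))**2 = (6 + 24*sqrt(3) + I*sqrt(7))**2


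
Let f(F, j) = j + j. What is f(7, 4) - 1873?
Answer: -1865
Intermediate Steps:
f(F, j) = 2*j
f(7, 4) - 1873 = 2*4 - 1873 = 8 - 1873 = -1865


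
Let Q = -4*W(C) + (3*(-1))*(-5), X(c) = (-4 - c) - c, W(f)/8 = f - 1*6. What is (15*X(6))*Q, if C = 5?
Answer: -11280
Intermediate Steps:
W(f) = -48 + 8*f (W(f) = 8*(f - 1*6) = 8*(f - 6) = 8*(-6 + f) = -48 + 8*f)
X(c) = -4 - 2*c
Q = 47 (Q = -4*(-48 + 8*5) + (3*(-1))*(-5) = -4*(-48 + 40) - 3*(-5) = -4*(-8) + 15 = 32 + 15 = 47)
(15*X(6))*Q = (15*(-4 - 2*6))*47 = (15*(-4 - 12))*47 = (15*(-16))*47 = -240*47 = -11280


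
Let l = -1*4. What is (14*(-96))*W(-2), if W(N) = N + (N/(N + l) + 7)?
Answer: -7168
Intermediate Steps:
l = -4
W(N) = 7 + N + N/(-4 + N) (W(N) = N + (N/(N - 4) + 7) = N + (N/(-4 + N) + 7) = N + (7 + N/(-4 + N)) = 7 + N + N/(-4 + N))
(14*(-96))*W(-2) = (14*(-96))*((-28 + (-2)² + 4*(-2))/(-4 - 2)) = -1344*(-28 + 4 - 8)/(-6) = -(-224)*(-32) = -1344*16/3 = -7168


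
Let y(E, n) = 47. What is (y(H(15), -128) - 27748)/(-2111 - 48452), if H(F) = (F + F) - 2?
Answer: 27701/50563 ≈ 0.54785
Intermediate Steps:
H(F) = -2 + 2*F (H(F) = 2*F - 2 = -2 + 2*F)
(y(H(15), -128) - 27748)/(-2111 - 48452) = (47 - 27748)/(-2111 - 48452) = -27701/(-50563) = -27701*(-1/50563) = 27701/50563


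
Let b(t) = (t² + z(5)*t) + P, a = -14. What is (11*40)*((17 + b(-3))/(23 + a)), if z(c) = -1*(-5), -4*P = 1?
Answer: 4730/9 ≈ 525.56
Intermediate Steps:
P = -¼ (P = -¼*1 = -¼ ≈ -0.25000)
z(c) = 5
b(t) = -¼ + t² + 5*t (b(t) = (t² + 5*t) - ¼ = -¼ + t² + 5*t)
(11*40)*((17 + b(-3))/(23 + a)) = (11*40)*((17 + (-¼ + (-3)² + 5*(-3)))/(23 - 14)) = 440*((17 + (-¼ + 9 - 15))/9) = 440*((17 - 25/4)*(⅑)) = 440*((43/4)*(⅑)) = 440*(43/36) = 4730/9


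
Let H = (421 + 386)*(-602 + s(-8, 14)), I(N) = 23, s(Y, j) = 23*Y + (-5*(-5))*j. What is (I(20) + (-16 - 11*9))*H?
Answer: 32370384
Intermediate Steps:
s(Y, j) = 23*Y + 25*j
H = -351852 (H = (421 + 386)*(-602 + (23*(-8) + 25*14)) = 807*(-602 + (-184 + 350)) = 807*(-602 + 166) = 807*(-436) = -351852)
(I(20) + (-16 - 11*9))*H = (23 + (-16 - 11*9))*(-351852) = (23 + (-16 - 99))*(-351852) = (23 - 115)*(-351852) = -92*(-351852) = 32370384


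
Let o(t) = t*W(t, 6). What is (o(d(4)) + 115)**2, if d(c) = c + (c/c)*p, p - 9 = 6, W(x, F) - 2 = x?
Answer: 264196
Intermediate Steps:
W(x, F) = 2 + x
p = 15 (p = 9 + 6 = 15)
d(c) = 15 + c (d(c) = c + (c/c)*15 = c + 1*15 = c + 15 = 15 + c)
o(t) = t*(2 + t)
(o(d(4)) + 115)**2 = ((15 + 4)*(2 + (15 + 4)) + 115)**2 = (19*(2 + 19) + 115)**2 = (19*21 + 115)**2 = (399 + 115)**2 = 514**2 = 264196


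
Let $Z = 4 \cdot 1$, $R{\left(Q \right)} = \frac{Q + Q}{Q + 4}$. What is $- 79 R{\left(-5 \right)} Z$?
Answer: $-3160$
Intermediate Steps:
$R{\left(Q \right)} = \frac{2 Q}{4 + Q}$
$Z = 4$
$- 79 R{\left(-5 \right)} Z = - 79 \cdot 2 \left(-5\right) \frac{1}{4 - 5} \cdot 4 = - 79 \cdot 2 \left(-5\right) \frac{1}{-1} \cdot 4 = - 79 \cdot 2 \left(-5\right) \left(-1\right) 4 = \left(-79\right) 10 \cdot 4 = \left(-790\right) 4 = -3160$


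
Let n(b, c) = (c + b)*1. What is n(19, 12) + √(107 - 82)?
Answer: 36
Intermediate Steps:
n(b, c) = b + c (n(b, c) = (b + c)*1 = b + c)
n(19, 12) + √(107 - 82) = (19 + 12) + √(107 - 82) = 31 + √25 = 31 + 5 = 36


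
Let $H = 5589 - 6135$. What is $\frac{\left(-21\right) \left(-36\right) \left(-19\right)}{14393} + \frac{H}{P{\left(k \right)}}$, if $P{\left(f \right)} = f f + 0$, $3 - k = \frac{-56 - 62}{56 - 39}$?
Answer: $- \frac{206259942}{31621421} \approx -6.5228$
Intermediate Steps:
$k = \frac{169}{17}$ ($k = 3 - \frac{-56 - 62}{56 - 39} = 3 - - \frac{118}{17} = 3 + \frac{118}{17} = \frac{169}{17} \approx 9.9412$)
$P{\left(f \right)} = f^{2}$ ($P{\left(f \right)} = f^{2} + 0 = f^{2}$)
$H = -546$ ($H = 5589 - 6135 = -546$)
$\frac{\left(-21\right) \left(-36\right) \left(-19\right)}{14393} + \frac{H}{P{\left(k \right)}} = \frac{\left(-21\right) \left(-36\right) \left(-19\right)}{14393} - \frac{546}{\left(\frac{169}{17}\right)^{2}} = 756 \left(-19\right) \frac{1}{14393} - \frac{546}{\frac{28561}{289}} = \left(-14364\right) \frac{1}{14393} - \frac{12138}{2197} = - \frac{14364}{14393} - \frac{12138}{2197} = - \frac{206259942}{31621421}$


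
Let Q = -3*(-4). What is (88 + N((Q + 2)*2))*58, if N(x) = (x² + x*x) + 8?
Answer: 96512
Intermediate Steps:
Q = 12
N(x) = 8 + 2*x² (N(x) = (x² + x²) + 8 = 2*x² + 8 = 8 + 2*x²)
(88 + N((Q + 2)*2))*58 = (88 + (8 + 2*((12 + 2)*2)²))*58 = (88 + (8 + 2*(14*2)²))*58 = (88 + (8 + 2*28²))*58 = (88 + (8 + 2*784))*58 = (88 + (8 + 1568))*58 = (88 + 1576)*58 = 1664*58 = 96512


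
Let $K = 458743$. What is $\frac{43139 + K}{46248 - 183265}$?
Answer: $- \frac{501882}{137017} \approx -3.6629$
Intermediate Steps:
$\frac{43139 + K}{46248 - 183265} = \frac{43139 + 458743}{46248 - 183265} = \frac{501882}{-137017} = 501882 \left(- \frac{1}{137017}\right) = - \frac{501882}{137017}$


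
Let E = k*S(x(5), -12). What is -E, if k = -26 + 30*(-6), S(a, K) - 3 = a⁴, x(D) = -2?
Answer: 3914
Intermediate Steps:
S(a, K) = 3 + a⁴
k = -206 (k = -26 - 180 = -206)
E = -3914 (E = -206*(3 + (-2)⁴) = -206*(3 + 16) = -206*19 = -3914)
-E = -1*(-3914) = 3914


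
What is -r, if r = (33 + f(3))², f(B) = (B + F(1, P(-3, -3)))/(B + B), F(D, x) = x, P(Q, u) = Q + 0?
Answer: -1089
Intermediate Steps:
P(Q, u) = Q
f(B) = (-3 + B)/(2*B) (f(B) = (B - 3)/(B + B) = (-3 + B)/((2*B)) = (-3 + B)*(1/(2*B)) = (-3 + B)/(2*B))
r = 1089 (r = (33 + (½)*(-3 + 3)/3)² = (33 + (½)*(⅓)*0)² = (33 + 0)² = 33² = 1089)
-r = -1*1089 = -1089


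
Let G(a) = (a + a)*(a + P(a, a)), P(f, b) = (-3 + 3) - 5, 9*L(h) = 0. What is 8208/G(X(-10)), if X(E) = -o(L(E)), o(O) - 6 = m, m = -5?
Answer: 684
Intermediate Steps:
L(h) = 0 (L(h) = (⅑)*0 = 0)
o(O) = 1 (o(O) = 6 - 5 = 1)
P(f, b) = -5 (P(f, b) = 0 - 5 = -5)
X(E) = -1 (X(E) = -1*1 = -1)
G(a) = 2*a*(-5 + a) (G(a) = (a + a)*(a - 5) = (2*a)*(-5 + a) = 2*a*(-5 + a))
8208/G(X(-10)) = 8208/((2*(-1)*(-5 - 1))) = 8208/((2*(-1)*(-6))) = 8208/12 = 8208*(1/12) = 684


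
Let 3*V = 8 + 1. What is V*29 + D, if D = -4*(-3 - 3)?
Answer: 111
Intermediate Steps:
V = 3 (V = (8 + 1)/3 = (1/3)*9 = 3)
D = 24 (D = -4*(-6) = 24)
V*29 + D = 3*29 + 24 = 87 + 24 = 111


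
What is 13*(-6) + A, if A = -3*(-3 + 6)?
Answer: -87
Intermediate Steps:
A = -9 (A = -3*3 = -9)
13*(-6) + A = 13*(-6) - 9 = -78 - 9 = -87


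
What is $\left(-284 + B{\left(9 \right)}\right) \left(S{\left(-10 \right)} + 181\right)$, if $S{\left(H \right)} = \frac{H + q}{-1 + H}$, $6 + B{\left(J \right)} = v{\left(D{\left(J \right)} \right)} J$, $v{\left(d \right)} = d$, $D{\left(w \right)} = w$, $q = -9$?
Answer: $-38190$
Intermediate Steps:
$B{\left(J \right)} = -6 + J^{2}$ ($B{\left(J \right)} = -6 + J J = -6 + J^{2}$)
$S{\left(H \right)} = \frac{-9 + H}{-1 + H}$ ($S{\left(H \right)} = \frac{H - 9}{-1 + H} = \frac{-9 + H}{-1 + H}$)
$\left(-284 + B{\left(9 \right)}\right) \left(S{\left(-10 \right)} + 181\right) = \left(-284 - \left(6 - 9^{2}\right)\right) \left(\frac{-9 - 10}{-1 - 10} + 181\right) = \left(-284 + \left(-6 + 81\right)\right) \left(\frac{1}{-11} \left(-19\right) + 181\right) = \left(-284 + 75\right) \left(\left(- \frac{1}{11}\right) \left(-19\right) + 181\right) = - 209 \left(\frac{19}{11} + 181\right) = \left(-209\right) \frac{2010}{11} = -38190$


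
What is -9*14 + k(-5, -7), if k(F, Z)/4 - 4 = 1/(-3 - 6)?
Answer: -994/9 ≈ -110.44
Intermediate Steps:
k(F, Z) = 140/9 (k(F, Z) = 16 + 4/(-3 - 6) = 16 + 4/(-9) = 16 + 4*(-⅑) = 16 - 4/9 = 140/9)
-9*14 + k(-5, -7) = -9*14 + 140/9 = -126 + 140/9 = -994/9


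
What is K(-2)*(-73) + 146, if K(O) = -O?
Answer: 0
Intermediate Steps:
K(-2)*(-73) + 146 = -1*(-2)*(-73) + 146 = 2*(-73) + 146 = -146 + 146 = 0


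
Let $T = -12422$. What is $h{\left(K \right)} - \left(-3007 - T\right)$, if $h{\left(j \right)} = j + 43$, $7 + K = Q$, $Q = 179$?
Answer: $-9200$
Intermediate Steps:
$K = 172$ ($K = -7 + 179 = 172$)
$h{\left(j \right)} = 43 + j$
$h{\left(K \right)} - \left(-3007 - T\right) = \left(43 + 172\right) - \left(-3007 - -12422\right) = 215 - \left(-3007 + 12422\right) = 215 - 9415 = -9200$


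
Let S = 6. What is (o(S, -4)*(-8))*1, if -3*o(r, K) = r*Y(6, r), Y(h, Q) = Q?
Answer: 96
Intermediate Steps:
o(r, K) = -r²/3 (o(r, K) = -r*r/3 = -r²/3)
(o(S, -4)*(-8))*1 = (-⅓*6²*(-8))*1 = (-⅓*36*(-8))*1 = -12*(-8)*1 = 96*1 = 96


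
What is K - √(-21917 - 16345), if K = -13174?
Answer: -13174 - I*√38262 ≈ -13174.0 - 195.61*I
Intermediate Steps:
K - √(-21917 - 16345) = -13174 - √(-21917 - 16345) = -13174 - √(-38262) = -13174 - I*√38262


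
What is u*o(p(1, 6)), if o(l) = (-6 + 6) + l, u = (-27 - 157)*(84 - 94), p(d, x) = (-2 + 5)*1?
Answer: 5520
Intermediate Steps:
p(d, x) = 3 (p(d, x) = 3*1 = 3)
u = 1840 (u = -184*(-10) = 1840)
o(l) = l (o(l) = 0 + l = l)
u*o(p(1, 6)) = 1840*3 = 5520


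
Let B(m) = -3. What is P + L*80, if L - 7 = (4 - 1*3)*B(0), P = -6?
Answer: 314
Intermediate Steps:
L = 4 (L = 7 + (4 - 1*3)*(-3) = 7 + (4 - 3)*(-3) = 7 + 1*(-3) = 7 - 3 = 4)
P + L*80 = -6 + 4*80 = -6 + 320 = 314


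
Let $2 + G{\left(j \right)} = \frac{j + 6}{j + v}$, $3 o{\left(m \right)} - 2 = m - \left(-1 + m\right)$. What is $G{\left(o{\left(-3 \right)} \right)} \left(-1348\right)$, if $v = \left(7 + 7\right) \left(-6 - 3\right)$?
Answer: $\frac{346436}{125} \approx 2771.5$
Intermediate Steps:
$v = -126$ ($v = 14 \left(-9\right) = -126$)
$o{\left(m \right)} = 1$ ($o{\left(m \right)} = \frac{2}{3} + \frac{m - \left(-1 + m\right)}{3} = \frac{2}{3} + \frac{1}{3} \cdot 1 = \frac{2}{3} + \frac{1}{3} = 1$)
$G{\left(j \right)} = -2 + \frac{6 + j}{-126 + j}$ ($G{\left(j \right)} = -2 + \frac{j + 6}{j - 126} = -2 + \frac{6 + j}{-126 + j}$)
$G{\left(o{\left(-3 \right)} \right)} \left(-1348\right) = \frac{258 - 1}{-126 + 1} \left(-1348\right) = \frac{258 - 1}{-125} \left(-1348\right) = \left(- \frac{1}{125}\right) 257 \left(-1348\right) = \left(- \frac{257}{125}\right) \left(-1348\right) = \frac{346436}{125}$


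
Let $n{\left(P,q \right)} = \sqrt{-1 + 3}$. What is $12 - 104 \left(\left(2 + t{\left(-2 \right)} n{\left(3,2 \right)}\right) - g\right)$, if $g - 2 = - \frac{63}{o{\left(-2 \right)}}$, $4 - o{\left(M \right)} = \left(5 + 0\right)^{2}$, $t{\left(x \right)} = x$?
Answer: $324 + 208 \sqrt{2} \approx 618.16$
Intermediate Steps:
$n{\left(P,q \right)} = \sqrt{2}$
$o{\left(M \right)} = -21$ ($o{\left(M \right)} = 4 - \left(5 + 0\right)^{2} = 4 - 5^{2} = 4 - 25 = -21$)
$g = 5$ ($g = 2 - \frac{63}{-21} = 2 - -3 = 2 + 3 = 5$)
$12 - 104 \left(\left(2 + t{\left(-2 \right)} n{\left(3,2 \right)}\right) - g\right) = 12 - 104 \left(\left(2 - 2 \sqrt{2}\right) - 5\right) = 12 - 104 \left(-3 - 2 \sqrt{2}\right) = 12 + \left(312 + 208 \sqrt{2}\right) = 324 + 208 \sqrt{2}$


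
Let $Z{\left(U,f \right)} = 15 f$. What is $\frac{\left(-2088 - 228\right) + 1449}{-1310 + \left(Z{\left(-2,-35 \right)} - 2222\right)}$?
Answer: $\frac{867}{4057} \approx 0.2137$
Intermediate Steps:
$\frac{\left(-2088 - 228\right) + 1449}{-1310 + \left(Z{\left(-2,-35 \right)} - 2222\right)} = \frac{\left(-2088 - 228\right) + 1449}{-1310 + \left(15 \left(-35\right) - 2222\right)} = \frac{\left(-2088 - 228\right) + 1449}{-1310 - 2747} = \frac{-2316 + 1449}{-1310 - 2747} = - \frac{867}{-4057} = \left(-867\right) \left(- \frac{1}{4057}\right) = \frac{867}{4057}$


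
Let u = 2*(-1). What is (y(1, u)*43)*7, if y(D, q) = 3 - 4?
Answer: -301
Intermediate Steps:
u = -2
y(D, q) = -1
(y(1, u)*43)*7 = -1*43*7 = -43*7 = -301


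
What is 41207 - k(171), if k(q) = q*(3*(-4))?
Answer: 43259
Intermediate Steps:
k(q) = -12*q (k(q) = q*(-12) = -12*q)
41207 - k(171) = 41207 - (-12)*171 = 41207 - 1*(-2052) = 41207 + 2052 = 43259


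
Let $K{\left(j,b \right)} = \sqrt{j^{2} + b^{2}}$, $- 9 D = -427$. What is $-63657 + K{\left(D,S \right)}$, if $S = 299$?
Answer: $-63657 + \frac{\sqrt{7423810}}{9} \approx -63354.0$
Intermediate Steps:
$D = \frac{427}{9}$ ($D = \left(- \frac{1}{9}\right) \left(-427\right) = \frac{427}{9} \approx 47.444$)
$K{\left(j,b \right)} = \sqrt{b^{2} + j^{2}}$
$-63657 + K{\left(D,S \right)} = -63657 + \sqrt{299^{2} + \left(\frac{427}{9}\right)^{2}} = -63657 + \sqrt{89401 + \frac{182329}{81}} = -63657 + \sqrt{\frac{7423810}{81}} = -63657 + \frac{\sqrt{7423810}}{9}$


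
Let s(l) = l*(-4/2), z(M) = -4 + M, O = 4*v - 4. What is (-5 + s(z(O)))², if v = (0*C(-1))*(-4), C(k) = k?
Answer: 121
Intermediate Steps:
v = 0 (v = (0*(-1))*(-4) = 0*(-4) = 0)
O = -4 (O = 4*0 - 4 = 0 - 4 = -4)
s(l) = -2*l (s(l) = l*(-4*½) = l*(-2) = -2*l)
(-5 + s(z(O)))² = (-5 - 2*(-4 - 4))² = (-5 - 2*(-8))² = (-5 + 16)² = 11² = 121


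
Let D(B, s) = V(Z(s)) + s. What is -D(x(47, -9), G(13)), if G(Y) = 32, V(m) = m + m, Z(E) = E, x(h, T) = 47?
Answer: -96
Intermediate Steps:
V(m) = 2*m
D(B, s) = 3*s (D(B, s) = 2*s + s = 3*s)
-D(x(47, -9), G(13)) = -3*32 = -1*96 = -96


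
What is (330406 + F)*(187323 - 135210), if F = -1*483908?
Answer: -7999449726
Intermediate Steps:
F = -483908
(330406 + F)*(187323 - 135210) = (330406 - 483908)*(187323 - 135210) = -153502*52113 = -7999449726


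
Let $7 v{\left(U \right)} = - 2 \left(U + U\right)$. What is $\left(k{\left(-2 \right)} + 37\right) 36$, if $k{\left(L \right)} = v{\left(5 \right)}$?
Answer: $\frac{8604}{7} \approx 1229.1$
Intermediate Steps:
$v{\left(U \right)} = - \frac{4 U}{7}$ ($v{\left(U \right)} = \frac{\left(-2\right) \left(U + U\right)}{7} = \frac{\left(-2\right) 2 U}{7} = \frac{\left(-4\right) U}{7} = - \frac{4 U}{7}$)
$k{\left(L \right)} = - \frac{20}{7}$ ($k{\left(L \right)} = \left(- \frac{4}{7}\right) 5 = - \frac{20}{7}$)
$\left(k{\left(-2 \right)} + 37\right) 36 = \left(- \frac{20}{7} + 37\right) 36 = \frac{239}{7} \cdot 36 = \frac{8604}{7}$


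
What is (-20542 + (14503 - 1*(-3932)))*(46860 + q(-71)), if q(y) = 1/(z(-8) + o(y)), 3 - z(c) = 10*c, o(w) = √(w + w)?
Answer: 2107*(-46860*√142 + 3889381*I)/(√142 - 83*I) ≈ -9.8734e+7 + 3.5742*I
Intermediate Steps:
o(w) = √2*√w (o(w) = √(2*w) = √2*√w)
z(c) = 3 - 10*c
q(y) = 1/(83 + √2*√y) (q(y) = 1/((3 - 10*(-8)) + √2*√y) = 1/((3 + 80) + √2*√y) = 1/(83 + √2*√y))
(-20542 + (14503 - 1*(-3932)))*(46860 + q(-71)) = (-20542 + (14503 - 1*(-3932)))*(46860 + 1/(83 + √2*√(-71))) = (-20542 + (14503 + 3932))*(46860 + 1/(83 + √2*(I*√71))) = (-20542 + 18435)*(46860 + 1/(83 + I*√142)) = -2107*(46860 + 1/(83 + I*√142)) = -98734020 - 2107/(83 + I*√142)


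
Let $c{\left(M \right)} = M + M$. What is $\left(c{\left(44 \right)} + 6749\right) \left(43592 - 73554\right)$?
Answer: $-204850194$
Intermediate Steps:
$c{\left(M \right)} = 2 M$
$\left(c{\left(44 \right)} + 6749\right) \left(43592 - 73554\right) = \left(2 \cdot 44 + 6749\right) \left(43592 - 73554\right) = \left(88 + 6749\right) \left(-29962\right) = 6837 \left(-29962\right) = -204850194$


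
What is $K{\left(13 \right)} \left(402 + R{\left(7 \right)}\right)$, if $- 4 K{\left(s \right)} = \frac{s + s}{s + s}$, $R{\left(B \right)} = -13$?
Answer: $- \frac{389}{4} \approx -97.25$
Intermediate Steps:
$K{\left(s \right)} = - \frac{1}{4}$ ($K{\left(s \right)} = - \frac{\left(s + s\right) \frac{1}{s + s}}{4} = - \frac{2 s \frac{1}{2 s}}{4} = \left(- \frac{1}{4}\right) 1 = - \frac{1}{4}$)
$K{\left(13 \right)} \left(402 + R{\left(7 \right)}\right) = - \frac{402 - 13}{4} = \left(- \frac{1}{4}\right) 389 = - \frac{389}{4}$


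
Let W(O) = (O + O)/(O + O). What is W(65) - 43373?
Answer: -43372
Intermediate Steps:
W(O) = 1 (W(O) = (2*O)/((2*O)) = (2*O)*(1/(2*O)) = 1)
W(65) - 43373 = 1 - 43373 = -43372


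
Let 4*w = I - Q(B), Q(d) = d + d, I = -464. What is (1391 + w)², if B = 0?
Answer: 1625625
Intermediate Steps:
Q(d) = 2*d
w = -116 (w = (-464 - 2*0)/4 = (-464 - 1*0)/4 = (-464 + 0)/4 = (¼)*(-464) = -116)
(1391 + w)² = (1391 - 116)² = 1275² = 1625625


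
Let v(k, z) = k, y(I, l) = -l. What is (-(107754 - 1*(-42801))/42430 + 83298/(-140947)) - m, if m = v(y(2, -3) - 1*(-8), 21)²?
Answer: -149676147227/1196076242 ≈ -125.14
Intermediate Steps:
m = 121 (m = (-1*(-3) - 1*(-8))² = (3 + 8)² = 11² = 121)
(-(107754 - 1*(-42801))/42430 + 83298/(-140947)) - m = (-(107754 - 1*(-42801))/42430 + 83298/(-140947)) - 1*121 = (-(107754 + 42801)*(1/42430) + 83298*(-1/140947)) - 121 = (-1*150555*(1/42430) - 83298/140947) - 121 = (-150555*1/42430 - 83298/140947) - 121 = (-30111/8486 - 83298/140947) - 121 = -4950921945/1196076242 - 121 = -149676147227/1196076242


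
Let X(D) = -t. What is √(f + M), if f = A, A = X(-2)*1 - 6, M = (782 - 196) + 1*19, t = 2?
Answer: √597 ≈ 24.434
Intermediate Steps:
X(D) = -2 (X(D) = -1*2 = -2)
M = 605 (M = 586 + 19 = 605)
A = -8 (A = -2*1 - 6 = -2 - 6 = -8)
f = -8
√(f + M) = √(-8 + 605) = √597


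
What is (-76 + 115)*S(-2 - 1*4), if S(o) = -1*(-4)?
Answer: 156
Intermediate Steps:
S(o) = 4
(-76 + 115)*S(-2 - 1*4) = (-76 + 115)*4 = 39*4 = 156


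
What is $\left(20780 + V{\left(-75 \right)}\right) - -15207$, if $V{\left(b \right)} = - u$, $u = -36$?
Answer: $36023$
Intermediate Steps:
$V{\left(b \right)} = 36$ ($V{\left(b \right)} = \left(-1\right) \left(-36\right) = 36$)
$\left(20780 + V{\left(-75 \right)}\right) - -15207 = \left(20780 + 36\right) - -15207 = 20816 + 15207 = 36023$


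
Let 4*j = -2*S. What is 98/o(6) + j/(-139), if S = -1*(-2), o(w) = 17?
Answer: 13639/2363 ≈ 5.7719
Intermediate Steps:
S = 2
j = -1 (j = (-2*2)/4 = (1/4)*(-4) = -1)
98/o(6) + j/(-139) = 98/17 - 1/(-139) = 98*(1/17) - 1*(-1/139) = 98/17 + 1/139 = 13639/2363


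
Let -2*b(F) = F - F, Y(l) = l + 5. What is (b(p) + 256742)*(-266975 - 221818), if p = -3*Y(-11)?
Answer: -125493692406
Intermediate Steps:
Y(l) = 5 + l
p = 18 (p = -3*(5 - 11) = -3*(-6) = 18)
b(F) = 0 (b(F) = -(F - F)/2 = -1/2*0 = 0)
(b(p) + 256742)*(-266975 - 221818) = (0 + 256742)*(-266975 - 221818) = 256742*(-488793) = -125493692406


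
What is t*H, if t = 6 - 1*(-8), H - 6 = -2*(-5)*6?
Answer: 924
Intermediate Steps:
H = 66 (H = 6 - 2*(-5)*6 = 6 + 10*6 = 6 + 60 = 66)
t = 14 (t = 6 + 8 = 14)
t*H = 14*66 = 924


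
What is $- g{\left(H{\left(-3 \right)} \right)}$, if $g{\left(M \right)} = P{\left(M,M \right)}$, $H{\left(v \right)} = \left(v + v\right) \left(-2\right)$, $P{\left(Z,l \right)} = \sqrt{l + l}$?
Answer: $- 2 \sqrt{6} \approx -4.899$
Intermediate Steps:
$P{\left(Z,l \right)} = \sqrt{2} \sqrt{l}$ ($P{\left(Z,l \right)} = \sqrt{2 l} = \sqrt{2} \sqrt{l}$)
$H{\left(v \right)} = - 4 v$ ($H{\left(v \right)} = 2 v \left(-2\right) = - 4 v$)
$g{\left(M \right)} = \sqrt{2} \sqrt{M}$
$- g{\left(H{\left(-3 \right)} \right)} = - \sqrt{2} \sqrt{\left(-4\right) \left(-3\right)} = - \sqrt{2} \sqrt{12} = - \sqrt{2} \cdot 2 \sqrt{3} = - 2 \sqrt{6}$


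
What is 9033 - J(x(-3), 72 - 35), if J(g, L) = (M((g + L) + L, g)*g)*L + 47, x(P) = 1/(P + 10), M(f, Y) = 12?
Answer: 62458/7 ≈ 8922.6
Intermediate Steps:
x(P) = 1/(10 + P)
J(g, L) = 47 + 12*L*g (J(g, L) = (12*g)*L + 47 = 12*L*g + 47 = 47 + 12*L*g)
9033 - J(x(-3), 72 - 35) = 9033 - (47 + 12*(72 - 35)/(10 - 3)) = 9033 - (47 + 12*37/7) = 9033 - (47 + 12*37*(1/7)) = 9033 - (47 + 444/7) = 9033 - 1*773/7 = 9033 - 773/7 = 62458/7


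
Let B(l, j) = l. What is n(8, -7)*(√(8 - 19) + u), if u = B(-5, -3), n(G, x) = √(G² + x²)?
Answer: √113*(-5 + I*√11) ≈ -53.151 + 35.256*I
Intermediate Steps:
u = -5
n(8, -7)*(√(8 - 19) + u) = √(8² + (-7)²)*(√(8 - 19) - 5) = √(64 + 49)*(√(-11) - 5) = √113*(I*√11 - 5) = √113*(-5 + I*√11)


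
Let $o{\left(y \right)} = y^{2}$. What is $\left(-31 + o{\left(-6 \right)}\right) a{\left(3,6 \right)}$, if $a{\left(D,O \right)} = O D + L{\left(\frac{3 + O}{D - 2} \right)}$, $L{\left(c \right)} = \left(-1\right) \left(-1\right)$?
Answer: $95$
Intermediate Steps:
$L{\left(c \right)} = 1$
$a{\left(D,O \right)} = 1 + D O$ ($a{\left(D,O \right)} = O D + 1 = D O + 1 = 1 + D O$)
$\left(-31 + o{\left(-6 \right)}\right) a{\left(3,6 \right)} = \left(-31 + \left(-6\right)^{2}\right) \left(1 + 3 \cdot 6\right) = \left(-31 + 36\right) \left(1 + 18\right) = 5 \cdot 19 = 95$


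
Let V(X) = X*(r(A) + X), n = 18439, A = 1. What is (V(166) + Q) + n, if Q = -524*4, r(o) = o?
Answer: 44065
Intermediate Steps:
Q = -2096
V(X) = X*(1 + X)
(V(166) + Q) + n = (166*(1 + 166) - 2096) + 18439 = (166*167 - 2096) + 18439 = (27722 - 2096) + 18439 = 25626 + 18439 = 44065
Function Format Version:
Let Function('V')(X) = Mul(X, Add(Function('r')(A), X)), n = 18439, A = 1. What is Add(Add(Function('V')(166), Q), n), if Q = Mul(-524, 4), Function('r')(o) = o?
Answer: 44065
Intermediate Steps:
Q = -2096
Function('V')(X) = Mul(X, Add(1, X))
Add(Add(Function('V')(166), Q), n) = Add(Add(Mul(166, Add(1, 166)), -2096), 18439) = Add(Add(Mul(166, 167), -2096), 18439) = Add(Add(27722, -2096), 18439) = Add(25626, 18439) = 44065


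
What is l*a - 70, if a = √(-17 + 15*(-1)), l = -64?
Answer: -70 - 256*I*√2 ≈ -70.0 - 362.04*I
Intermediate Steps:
a = 4*I*√2 (a = √(-17 - 15) = √(-32) = 4*I*√2 ≈ 5.6569*I)
l*a - 70 = -256*I*√2 - 70 = -70 - 256*I*√2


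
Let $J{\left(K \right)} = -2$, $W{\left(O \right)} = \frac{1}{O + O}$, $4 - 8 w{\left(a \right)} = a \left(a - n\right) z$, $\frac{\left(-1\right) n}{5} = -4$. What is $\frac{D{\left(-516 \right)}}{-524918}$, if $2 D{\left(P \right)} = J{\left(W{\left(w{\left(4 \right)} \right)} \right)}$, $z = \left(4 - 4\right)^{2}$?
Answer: $\frac{1}{524918} \approx 1.9051 \cdot 10^{-6}$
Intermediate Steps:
$n = 20$ ($n = \left(-5\right) \left(-4\right) = 20$)
$z = 0$ ($z = 0^{2} = 0$)
$w{\left(a \right)} = \frac{1}{2}$ ($w{\left(a \right)} = \frac{1}{2} - \frac{a \left(a - 20\right) 0}{8} = \frac{1}{2} - \frac{a \left(-20 + a\right) 0}{8} = \frac{1}{2} - 0 = \frac{1}{2} + 0 = \frac{1}{2}$)
$W{\left(O \right)} = \frac{1}{2 O}$
$D{\left(P \right)} = -1$ ($D{\left(P \right)} = \frac{1}{2} \left(-2\right) = -1$)
$\frac{D{\left(-516 \right)}}{-524918} = - \frac{1}{-524918} = \left(-1\right) \left(- \frac{1}{524918}\right) = \frac{1}{524918}$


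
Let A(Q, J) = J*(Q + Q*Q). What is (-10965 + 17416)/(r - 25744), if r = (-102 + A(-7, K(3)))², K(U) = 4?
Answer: -6451/21388 ≈ -0.30162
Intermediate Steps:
A(Q, J) = J*(Q + Q²)
r = 4356 (r = (-102 + 4*(-7)*(1 - 7))² = (-102 + 4*(-7)*(-6))² = (-102 + 168)² = 66² = 4356)
(-10965 + 17416)/(r - 25744) = (-10965 + 17416)/(4356 - 25744) = 6451/(-21388) = 6451*(-1/21388) = -6451/21388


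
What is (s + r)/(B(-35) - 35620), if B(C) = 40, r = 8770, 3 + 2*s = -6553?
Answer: -1373/8895 ≈ -0.15436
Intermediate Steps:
s = -3278 (s = -3/2 + (½)*(-6553) = -3/2 - 6553/2 = -3278)
(s + r)/(B(-35) - 35620) = (-3278 + 8770)/(40 - 35620) = 5492/(-35580) = 5492*(-1/35580) = -1373/8895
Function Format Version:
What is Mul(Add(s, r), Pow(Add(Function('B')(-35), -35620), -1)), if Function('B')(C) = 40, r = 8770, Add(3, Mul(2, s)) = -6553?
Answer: Rational(-1373, 8895) ≈ -0.15436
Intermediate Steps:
s = -3278 (s = Add(Rational(-3, 2), Mul(Rational(1, 2), -6553)) = Add(Rational(-3, 2), Rational(-6553, 2)) = -3278)
Mul(Add(s, r), Pow(Add(Function('B')(-35), -35620), -1)) = Mul(Add(-3278, 8770), Pow(Add(40, -35620), -1)) = Mul(5492, Pow(-35580, -1)) = Mul(5492, Rational(-1, 35580)) = Rational(-1373, 8895)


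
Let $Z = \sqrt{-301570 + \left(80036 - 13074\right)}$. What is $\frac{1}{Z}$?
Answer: $- \frac{i \sqrt{14663}}{58652} \approx - 0.0020646 i$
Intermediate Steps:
$Z = 4 i \sqrt{14663}$ ($Z = \sqrt{-301570 + \left(80036 - 13074\right)} = \sqrt{-301570 + 66962} = \sqrt{-234608} = 4 i \sqrt{14663} \approx 484.36 i$)
$\frac{1}{Z} = \frac{1}{4 i \sqrt{14663}} = - \frac{i \sqrt{14663}}{58652}$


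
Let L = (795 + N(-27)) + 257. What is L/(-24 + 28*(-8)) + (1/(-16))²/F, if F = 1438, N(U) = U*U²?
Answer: 27655617/368128 ≈ 75.125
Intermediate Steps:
N(U) = U³
L = -18631 (L = (795 + (-27)³) + 257 = (795 - 19683) + 257 = -18888 + 257 = -18631)
L/(-24 + 28*(-8)) + (1/(-16))²/F = -18631/(-24 + 28*(-8)) + (1/(-16))²/1438 = -18631/(-24 - 224) + (-1/16)²*(1/1438) = -18631/(-248) + (1/256)*(1/1438) = -18631*(-1/248) + 1/368128 = 601/8 + 1/368128 = 27655617/368128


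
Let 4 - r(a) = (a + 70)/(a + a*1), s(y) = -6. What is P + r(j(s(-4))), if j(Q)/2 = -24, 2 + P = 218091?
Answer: 10468475/48 ≈ 2.1809e+5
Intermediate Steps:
P = 218089 (P = -2 + 218091 = 218089)
j(Q) = -48 (j(Q) = 2*(-24) = -48)
r(a) = 4 - (70 + a)/(2*a) (r(a) = 4 - (a + 70)/(a + a*1) = 4 - (70 + a)/(a + a) = 4 - (70 + a)/(2*a))
P + r(j(s(-4))) = 218089 + (7/2 - 35/(-48)) = 218089 + (7/2 - 35*(-1/48)) = 218089 + (7/2 + 35/48) = 218089 + 203/48 = 10468475/48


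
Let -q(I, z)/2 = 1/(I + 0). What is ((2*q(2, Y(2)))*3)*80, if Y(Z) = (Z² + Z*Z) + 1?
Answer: -480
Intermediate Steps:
Y(Z) = 1 + 2*Z² (Y(Z) = (Z² + Z²) + 1 = 2*Z² + 1 = 1 + 2*Z²)
q(I, z) = -2/I (q(I, z) = -2/(I + 0) = -2/I)
((2*q(2, Y(2)))*3)*80 = ((2*(-2/2))*3)*80 = ((2*(-2*½))*3)*80 = ((2*(-1))*3)*80 = -2*3*80 = -6*80 = -480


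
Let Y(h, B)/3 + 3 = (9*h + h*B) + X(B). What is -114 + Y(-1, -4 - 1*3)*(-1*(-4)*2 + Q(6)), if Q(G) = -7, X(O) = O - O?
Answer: -129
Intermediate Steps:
X(O) = 0
Y(h, B) = -9 + 27*h + 3*B*h (Y(h, B) = -9 + 3*((9*h + h*B) + 0) = -9 + 3*((9*h + B*h) + 0) = -9 + 3*(9*h + B*h) = -9 + (27*h + 3*B*h) = -9 + 27*h + 3*B*h)
-114 + Y(-1, -4 - 1*3)*(-1*(-4)*2 + Q(6)) = -114 + (-9 + 27*(-1) + 3*(-4 - 1*3)*(-1))*(-1*(-4)*2 - 7) = -114 + (-9 - 27 + 3*(-4 - 3)*(-1))*(4*2 - 7) = -114 + (-9 - 27 + 3*(-7)*(-1))*(8 - 7) = -114 + (-9 - 27 + 21)*1 = -114 - 15*1 = -114 - 15 = -129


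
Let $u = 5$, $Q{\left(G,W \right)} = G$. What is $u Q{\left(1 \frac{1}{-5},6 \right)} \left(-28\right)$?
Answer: $28$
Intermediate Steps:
$u Q{\left(1 \frac{1}{-5},6 \right)} \left(-28\right) = 5 \cdot 1 \frac{1}{-5} \left(-28\right) = 5 \cdot 1 \left(- \frac{1}{5}\right) \left(-28\right) = 5 \left(- \frac{1}{5}\right) \left(-28\right) = \left(-1\right) \left(-28\right) = 28$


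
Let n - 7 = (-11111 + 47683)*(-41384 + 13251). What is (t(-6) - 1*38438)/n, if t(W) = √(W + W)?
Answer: 38438/1028880069 - 2*I*√3/1028880069 ≈ 3.7359e-5 - 3.3669e-9*I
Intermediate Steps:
n = -1028880069 (n = 7 + (-11111 + 47683)*(-41384 + 13251) = 7 + 36572*(-28133) = 7 - 1028880076 = -1028880069)
t(W) = √2*√W (t(W) = √(2*W) = √2*√W)
(t(-6) - 1*38438)/n = (√2*√(-6) - 1*38438)/(-1028880069) = (√2*(I*√6) - 38438)*(-1/1028880069) = (2*I*√3 - 38438)*(-1/1028880069) = (-38438 + 2*I*√3)*(-1/1028880069) = 38438/1028880069 - 2*I*√3/1028880069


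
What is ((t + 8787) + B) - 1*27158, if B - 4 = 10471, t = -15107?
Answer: -23003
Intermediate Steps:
B = 10475 (B = 4 + 10471 = 10475)
((t + 8787) + B) - 1*27158 = ((-15107 + 8787) + 10475) - 1*27158 = (-6320 + 10475) - 27158 = 4155 - 27158 = -23003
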